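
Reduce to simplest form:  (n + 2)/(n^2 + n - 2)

1/(n - 1)

Factor: n^2 + n - 2 = (n + 2)*(n - 1)
Cancel the common factor (n + 2).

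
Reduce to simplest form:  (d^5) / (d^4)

Quotient: d^1

d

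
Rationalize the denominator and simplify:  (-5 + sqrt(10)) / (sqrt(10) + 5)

Multiply numerator and denominator by -sqrt(10) + 5.
Denominator becomes 15; numerator becomes -35 + 10*sqrt(10).

(-7 + 2*sqrt(10))/3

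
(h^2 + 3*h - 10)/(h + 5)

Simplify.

h - 2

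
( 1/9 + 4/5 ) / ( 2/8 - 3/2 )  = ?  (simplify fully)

-164/225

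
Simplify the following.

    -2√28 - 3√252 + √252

-16*√7

2√28 = 4*√7; 3√252 = 18*√7; √252 = 6*√7
Combine: (-4 - 18 + 6)·√7 = -16*√7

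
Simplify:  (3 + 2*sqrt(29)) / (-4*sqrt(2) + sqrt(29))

(-8*sqrt(58) - 58 - 12*sqrt(2) - 3*sqrt(29))/3

Multiply numerator and denominator by sqrt(29) + 4*sqrt(2).
Denominator becomes -3; numerator becomes 3*sqrt(29) + 12*sqrt(2) + 58 + 8*sqrt(58).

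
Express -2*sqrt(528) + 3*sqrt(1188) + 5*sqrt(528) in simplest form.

2*sqrt(528) = 8*sqrt(33); 3*sqrt(1188) = 18*sqrt(33); 5*sqrt(528) = 20*sqrt(33)
Combine: (-8 + 18 + 20)·sqrt(33) = 30*sqrt(33)

30*sqrt(33)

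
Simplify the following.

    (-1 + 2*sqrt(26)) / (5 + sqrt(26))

-11*sqrt(26) + 57

Multiply numerator and denominator by -sqrt(26) + 5.
Denominator becomes -1; numerator becomes -57 + 11*sqrt(26).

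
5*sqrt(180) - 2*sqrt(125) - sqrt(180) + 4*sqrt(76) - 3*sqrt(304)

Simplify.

-4*sqrt(19) + 14*sqrt(5)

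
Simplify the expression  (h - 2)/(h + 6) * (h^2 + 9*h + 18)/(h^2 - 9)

(h - 2)/(h - 3)

Factor: h^2 + 9*h + 18 = (h + 6)*(h + 3);  h^2 - 9 = (h - 3)*(h + 3)
Cancel the common factors (h + 3), (h + 6).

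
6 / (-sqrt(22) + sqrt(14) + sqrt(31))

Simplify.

Group as (sqrt(14) + sqrt(31)) - sqrt(22); multiply by (sqrt(14) + sqrt(31)) + sqrt(22), then rationalise the remaining surd.

(-138*sqrt(22) + 30*sqrt(31) + 234*sqrt(14) + 24*sqrt(2387))/1207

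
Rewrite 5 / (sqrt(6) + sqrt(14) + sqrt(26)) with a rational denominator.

Group as (sqrt(6) + sqrt(26)) + sqrt(14); multiply by (sqrt(6) + sqrt(26)) - sqrt(14), then rationalise the remaining surd.

(-2*sqrt(546) - 3*sqrt(26) + 9*sqrt(14) + 17*sqrt(6))/30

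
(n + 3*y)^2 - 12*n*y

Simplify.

(n - 3*y)^2

Expand the square and combine the 12*n*y term.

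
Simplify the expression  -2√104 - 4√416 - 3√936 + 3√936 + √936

-14*√26

2√104 = 4*√26; 4√416 = 16*√26; 3√936 = 18*√26; 3√936 = 18*√26; √936 = 6*√26
Combine: (-4 - 16 - 18 + 18 + 6)·√26 = -14*√26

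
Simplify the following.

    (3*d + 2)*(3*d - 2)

9*d**2 - 4

Difference of squares with P = 3*d, Q = 2.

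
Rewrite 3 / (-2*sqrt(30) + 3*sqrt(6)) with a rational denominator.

Multiply numerator and denominator by 3*sqrt(6) + 2*sqrt(30).
Denominator becomes -66; numerator becomes 9*sqrt(6) + 6*sqrt(30).

(-2*sqrt(30) - 3*sqrt(6))/22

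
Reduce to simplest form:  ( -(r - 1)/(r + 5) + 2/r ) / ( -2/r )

Numerator: -(r - 1)/(r + 5) + 2/r = (-r**2 + 3*r + 10)/(r**2 + 5*r)
Denominator: -2/r = -2/r
Divide: ((-r**2 + 3*r + 10)/(r**2 + 5*r)) · (-r/2) = (r**2 - 3*r - 10)/(2*r + 10)

(r**2 - 3*r - 10)/(2*r + 10)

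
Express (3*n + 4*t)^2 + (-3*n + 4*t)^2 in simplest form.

18*n^2 + 32*t^2

Write as f((4*t),(3*n)) + f((4*t),-(3*n)) and expand.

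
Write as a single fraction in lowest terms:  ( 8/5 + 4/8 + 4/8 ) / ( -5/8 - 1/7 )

-728/215

Numerator: 8/5 + 4/8 + 4/8 = 13/5
Denominator: -5/8 - 1/7 = -43/56
Divide: (13/5) · (-56/43) = -728/215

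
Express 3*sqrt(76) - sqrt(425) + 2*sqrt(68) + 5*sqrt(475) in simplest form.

-sqrt(17) + 31*sqrt(19)

3*sqrt(76) = 6*sqrt(19); sqrt(425) = 5*sqrt(17); 2*sqrt(68) = 4*sqrt(17); 5*sqrt(475) = 25*sqrt(19)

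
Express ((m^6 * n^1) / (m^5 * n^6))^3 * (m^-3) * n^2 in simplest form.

Inside the bracket: m^1 * (n^-5)
Raise to the power 3: m^3 * (n^-15)
Multiply by (m^-3) * n^2: add exponents.

n^(-13)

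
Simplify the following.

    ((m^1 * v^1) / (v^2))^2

Inside the bracket: m^1 * (v^-1)
Raise to the power 2: m^2 * (v^-2)

m^2/v^2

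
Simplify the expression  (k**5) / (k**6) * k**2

k

Quotient: (k**-1)
Multiply by k**2: add exponents.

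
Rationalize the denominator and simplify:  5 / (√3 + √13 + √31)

Group as (√3 + √31) + √13; multiply by (√3 + √31) - √13, then rationalise the remaining surd.

(-105*√13 - 205*√3 + 10*√1209 + 75*√31)/69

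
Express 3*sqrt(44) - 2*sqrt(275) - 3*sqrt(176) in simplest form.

-16*sqrt(11)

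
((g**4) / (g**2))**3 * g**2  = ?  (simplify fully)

g**8

Inside the bracket: g**2
Raise to the power 3: g**6
Multiply by g**2: add exponents.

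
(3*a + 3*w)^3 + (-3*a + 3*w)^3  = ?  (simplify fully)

Binomially expand both and collect terms in (3*w), (3*a).

54*w*(3*a^2 + w^2)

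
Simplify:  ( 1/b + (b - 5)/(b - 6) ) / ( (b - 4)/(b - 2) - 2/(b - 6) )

(b³ - 6*b² + 2*b + 12)/(b³ - 12*b² + 28*b)

Numerator: 1/b + (b - 5)/(b - 6) = (b² - 4*b - 6)/(b² - 6*b)
Denominator: (b - 4)/(b - 2) - 2/(b - 6) = (b² - 12*b + 28)/(b² - 8*b + 12)
Divide: ((b² - 4*b - 6)/(b² - 6*b)) · ((b² - 8*b + 12)/(b² - 12*b + 28)) = (b³ - 6*b² + 2*b + 12)/(b³ - 12*b² + 28*b)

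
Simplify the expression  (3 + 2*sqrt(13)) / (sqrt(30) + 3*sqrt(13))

(-2*sqrt(390) - 3*sqrt(30) + 9*sqrt(13) + 78)/87

Multiply numerator and denominator by -sqrt(30) + 3*sqrt(13).
Denominator becomes 87; numerator becomes -2*sqrt(390) - 3*sqrt(30) + 9*sqrt(13) + 78.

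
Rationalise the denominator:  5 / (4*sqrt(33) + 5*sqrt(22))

Multiply numerator and denominator by -4*sqrt(33) + 5*sqrt(22).
Denominator becomes 22; numerator becomes -20*sqrt(33) + 25*sqrt(22).

(-20*sqrt(33) + 25*sqrt(22))/22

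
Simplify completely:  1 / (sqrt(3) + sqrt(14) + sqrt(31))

Group as (sqrt(14) + sqrt(31)) + sqrt(3); multiply by (sqrt(14) + sqrt(31)) - sqrt(3), then rationalise the remaining surd.

(-10*sqrt(14) - 21*sqrt(3) + sqrt(1302) + 7*sqrt(31))/14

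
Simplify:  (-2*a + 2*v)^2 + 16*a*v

4*(a + v)^2

Expanding gives 4*a^2 + 8*a*v + 4*v^2, a perfect square.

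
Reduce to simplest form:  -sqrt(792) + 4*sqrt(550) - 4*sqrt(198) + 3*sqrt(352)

sqrt(792) = 6*sqrt(22); 4*sqrt(550) = 20*sqrt(22); 4*sqrt(198) = 12*sqrt(22); 3*sqrt(352) = 12*sqrt(22)
Combine: (-6 + 20 - 12 + 12)·sqrt(22) = 14*sqrt(22)

14*sqrt(22)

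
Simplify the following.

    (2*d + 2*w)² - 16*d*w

After expansion: 4*d² - 8*d*w + 4*w² — a perfect-square trinomial.

4*(d - w)²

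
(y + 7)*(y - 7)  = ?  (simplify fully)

Product of conjugates: (P+Q)(P-Q) = P^2 - Q^2.

y^2 - 49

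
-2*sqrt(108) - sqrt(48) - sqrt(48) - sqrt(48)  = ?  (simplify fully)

2*sqrt(108) = 12*sqrt(3); sqrt(48) = 4*sqrt(3); sqrt(48) = 4*sqrt(3); sqrt(48) = 4*sqrt(3)
Combine: (-12 - 4 - 4 - 4)·sqrt(3) = -24*sqrt(3)

-24*sqrt(3)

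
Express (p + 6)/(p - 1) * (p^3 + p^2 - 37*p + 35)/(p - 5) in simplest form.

p^2 + 13*p + 42

Factor: p^3 + p^2 - 37*p + 35 = (p - 5)*(p - 1)*(p + 7)
Cancel the common factors (p - 5), (p - 1).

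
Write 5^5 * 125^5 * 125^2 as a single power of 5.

5^26

5^5 = 5^5; 125^5 = 5^15; 125^2 = 5^6
Combine exponents: 5^26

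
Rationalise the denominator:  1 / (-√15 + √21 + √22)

(-14*√15 + 7*√22 + 8*√21 + 3*√770)/532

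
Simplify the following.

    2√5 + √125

7*√5

2√5 = 2*√5; √125 = 5*√5
Combine: (2 + 5)·√5 = 7*√5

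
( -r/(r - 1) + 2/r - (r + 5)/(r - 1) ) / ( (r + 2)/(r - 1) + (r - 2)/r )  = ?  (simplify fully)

Numerator: -r/(r - 1) + 2/r - (r + 5)/(r - 1) = (-2*r**2 - 3*r - 2)/(r**2 - r)
Denominator: (r + 2)/(r - 1) + (r - 2)/r = (2*r**2 - r + 2)/(r**2 - r)
Divide: ((-2*r**2 - 3*r - 2)/(r**2 - r)) · ((r**2 - r)/(2*r**2 - r + 2)) = (-2*r**2 - 3*r - 2)/(2*r**2 - r + 2)

(-2*r**2 - 3*r - 2)/(2*r**2 - r + 2)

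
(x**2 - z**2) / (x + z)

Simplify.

x - z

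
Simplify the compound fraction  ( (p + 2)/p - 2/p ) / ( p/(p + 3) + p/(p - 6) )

Numerator: (p + 2)/p - 2/p = 1
Denominator: p/(p + 3) + p/(p - 6) = (2*p^2 - 3*p)/(p^2 - 3*p - 18)
Divide: (1) · ((p^2 - 3*p - 18)/(2*p^2 - 3*p)) = (p^2 - 3*p - 18)/(2*p^2 - 3*p)

(p^2 - 3*p - 18)/(2*p^2 - 3*p)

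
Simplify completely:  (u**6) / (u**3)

Quotient: u**3

u**3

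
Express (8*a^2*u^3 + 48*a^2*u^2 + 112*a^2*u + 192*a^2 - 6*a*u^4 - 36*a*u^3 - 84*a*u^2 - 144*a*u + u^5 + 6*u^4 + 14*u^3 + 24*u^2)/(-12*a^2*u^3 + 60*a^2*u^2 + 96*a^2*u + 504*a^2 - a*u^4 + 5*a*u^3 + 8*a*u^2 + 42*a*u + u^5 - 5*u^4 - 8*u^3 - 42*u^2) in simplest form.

(-2*a*u - 8*a + u^2 + 4*u)/(3*a*u - 21*a + u^2 - 7*u)

Factor: 8*a^2*u^3 + 48*a^2*u^2 + 112*a^2*u + 192*a^2 - 6*a*u^4 - 36*a*u^3 - 84*a*u^2 - 144*a*u + u^5 + 6*u^4 + 14*u^3 + 24*u^2 = (-4*a + u)*(u + 4)*(u^2 + 2*u + 6)*(-2*a + u);  -12*a^2*u^3 + 60*a^2*u^2 + 96*a^2*u + 504*a^2 - a*u^4 + 5*a*u^3 + 8*a*u^2 + 42*a*u + u^5 - 5*u^4 - 8*u^3 - 42*u^2 = (u^2 + 2*u + 6)*(3*a + u)*(u - 7)*(-4*a + u)
Cancel the common factors (u^2 + 2*u + 6), (-4*a + u).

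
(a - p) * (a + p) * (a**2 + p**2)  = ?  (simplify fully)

(a+p)(a-p) = a**2 - p**2; continue pairing.

a**4 - p**4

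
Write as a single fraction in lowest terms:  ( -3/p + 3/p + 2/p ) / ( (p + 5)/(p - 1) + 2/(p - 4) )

Numerator: -3/p + 3/p + 2/p = 2/p
Denominator: (p + 5)/(p - 1) + 2/(p - 4) = (p² + 3*p - 22)/(p² - 5*p + 4)
Divide: (2/p) · ((p² - 5*p + 4)/(p² + 3*p - 22)) = (2*p² - 10*p + 8)/(p³ + 3*p² - 22*p)

(2*p² - 10*p + 8)/(p³ + 3*p² - 22*p)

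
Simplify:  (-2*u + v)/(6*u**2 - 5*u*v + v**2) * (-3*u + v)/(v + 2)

Factor: 6*u**2 - 5*u*v + v**2 = (-2*u + v)*(-3*u + v)
Cancel the common factors (-3*u + v), (-2*u + v).

1/(v + 2)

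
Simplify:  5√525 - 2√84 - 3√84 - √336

11*√21

5√525 = 25*√21; 2√84 = 4*√21; 3√84 = 6*√21; √336 = 4*√21
Combine: (25 - 4 - 6 - 4)·√21 = 11*√21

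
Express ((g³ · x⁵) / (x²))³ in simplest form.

g⁹*x⁹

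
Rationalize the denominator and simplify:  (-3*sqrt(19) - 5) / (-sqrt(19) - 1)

Multiply numerator and denominator by -1 + sqrt(19).
Denominator becomes -18; numerator becomes -52 - 2*sqrt(19).

(sqrt(19) + 26)/9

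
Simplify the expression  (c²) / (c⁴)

Quotient: (c^-2)

c^(-2)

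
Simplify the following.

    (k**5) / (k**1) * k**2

Quotient: k**4
Multiply by k**2: add exponents.

k**6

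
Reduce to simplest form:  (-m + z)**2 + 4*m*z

(m + z)**2

Expanding gives m**2 + 2*m*z + z**2, a perfect square.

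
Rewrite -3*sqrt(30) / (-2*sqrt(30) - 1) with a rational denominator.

(-3*sqrt(30) + 180)/119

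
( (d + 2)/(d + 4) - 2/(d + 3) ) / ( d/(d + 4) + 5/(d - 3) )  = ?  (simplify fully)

(d³ - 11*d + 6)/(d³ + 5*d² + 26*d + 60)

Numerator: (d + 2)/(d + 4) - 2/(d + 3) = (d² + 3*d - 2)/(d² + 7*d + 12)
Denominator: d/(d + 4) + 5/(d - 3) = (d² + 2*d + 20)/(d² + d - 12)
Divide: ((d² + 3*d - 2)/(d² + 7*d + 12)) · ((d² + d - 12)/(d² + 2*d + 20)) = (d³ - 11*d + 6)/(d³ + 5*d² + 26*d + 60)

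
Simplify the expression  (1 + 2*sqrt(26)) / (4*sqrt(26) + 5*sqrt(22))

Multiply numerator and denominator by -5*sqrt(22) + 4*sqrt(26).
Denominator becomes -134; numerator becomes -20*sqrt(143) - 5*sqrt(22) + 4*sqrt(26) + 208.

(-208 - 4*sqrt(26) + 5*sqrt(22) + 20*sqrt(143))/134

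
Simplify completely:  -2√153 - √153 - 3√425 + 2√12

2√153 = 6*√17; √153 = 3*√17; 3√425 = 15*√17; 2√12 = 4*√3

-24*√17 + 4*√3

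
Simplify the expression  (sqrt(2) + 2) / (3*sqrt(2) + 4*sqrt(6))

(-3*sqrt(2) - 3 + 4*sqrt(3) + 4*sqrt(6))/39

Multiply numerator and denominator by -4*sqrt(6) + 3*sqrt(2).
Denominator becomes -78; numerator becomes -8*sqrt(6) - 8*sqrt(3) + 6 + 6*sqrt(2).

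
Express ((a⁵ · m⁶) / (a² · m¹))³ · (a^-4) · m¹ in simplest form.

Inside the bracket: a³ · m⁵
Raise to the power 3: a⁹ · m^15
Multiply by (a^-4) · m¹: add exponents.

a⁵*m^16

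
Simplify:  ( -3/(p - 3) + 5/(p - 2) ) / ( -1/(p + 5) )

(-2*p^2 - p + 45)/(p^2 - 5*p + 6)

Numerator: -3/(p - 3) + 5/(p - 2) = (2*p - 9)/(p^2 - 5*p + 6)
Denominator: -1/(p + 5) = -1/(p + 5)
Divide: ((2*p - 9)/(p^2 - 5*p + 6)) · (-p - 5) = (-2*p^2 - p + 45)/(p^2 - 5*p + 6)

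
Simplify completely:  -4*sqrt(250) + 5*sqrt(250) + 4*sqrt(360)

29*sqrt(10)

4*sqrt(250) = 20*sqrt(10); 5*sqrt(250) = 25*sqrt(10); 4*sqrt(360) = 24*sqrt(10)
Combine: (-20 + 25 + 24)·sqrt(10) = 29*sqrt(10)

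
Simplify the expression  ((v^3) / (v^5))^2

v^(-4)

Inside the bracket: (v^-2)
Raise to the power 2: (v^-4)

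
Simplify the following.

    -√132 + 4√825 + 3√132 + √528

28*√33

√132 = 2*√33; 4√825 = 20*√33; 3√132 = 6*√33; √528 = 4*√33
Combine: (-2 + 20 + 6 + 4)·√33 = 28*√33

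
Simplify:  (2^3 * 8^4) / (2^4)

2^3 = 2^3; 8^4 = 2^12; 2^4 = 2^4
Combine exponents: 2^11

2^11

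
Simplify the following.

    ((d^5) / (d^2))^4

d^12

Inside the bracket: d^3
Raise to the power 4: d^12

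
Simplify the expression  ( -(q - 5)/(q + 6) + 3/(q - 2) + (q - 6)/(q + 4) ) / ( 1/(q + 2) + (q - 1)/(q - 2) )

(4*q³ + 20*q² + 128*q + 208)/(q⁴ + 12*q³ + 40*q² + 8*q - 96)

Numerator: -(q - 5)/(q + 6) + 3/(q - 2) + (q - 6)/(q + 4) = (4*q² + 12*q + 104)/(q³ + 8*q² + 4*q - 48)
Denominator: 1/(q + 2) + (q - 1)/(q - 2) = (q² + 2*q - 4)/(q² - 4)
Divide: ((4*q² + 12*q + 104)/(q³ + 8*q² + 4*q - 48)) · ((q² - 4)/(q² + 2*q - 4)) = (4*q³ + 20*q² + 128*q + 208)/(q⁴ + 12*q³ + 40*q² + 8*q - 96)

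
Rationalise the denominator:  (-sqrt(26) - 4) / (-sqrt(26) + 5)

9*sqrt(26) + 46

Multiply numerator and denominator by 5 + sqrt(26).
Denominator becomes -1; numerator becomes -46 - 9*sqrt(26).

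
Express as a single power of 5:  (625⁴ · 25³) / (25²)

5^18

625⁴ = 5^16; 25³ = 5^6; 25² = 5^4
Combine exponents: 5^18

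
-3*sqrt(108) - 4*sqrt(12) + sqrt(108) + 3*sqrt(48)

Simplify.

-8*sqrt(3)

3*sqrt(108) = 18*sqrt(3); 4*sqrt(12) = 8*sqrt(3); sqrt(108) = 6*sqrt(3); 3*sqrt(48) = 12*sqrt(3)
Combine: (-18 - 8 + 6 + 12)·sqrt(3) = -8*sqrt(3)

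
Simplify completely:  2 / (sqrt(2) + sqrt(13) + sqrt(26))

(-30*sqrt(13) - 74*sqrt(2) + 104 + 22*sqrt(26))/17

Group as (sqrt(2) + sqrt(13)) + sqrt(26); multiply by (sqrt(2) + sqrt(13)) - sqrt(26), then rationalise the remaining surd.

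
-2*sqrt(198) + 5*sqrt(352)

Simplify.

2*sqrt(198) = 6*sqrt(22); 5*sqrt(352) = 20*sqrt(22)
Combine: (-6 + 20)·sqrt(22) = 14*sqrt(22)

14*sqrt(22)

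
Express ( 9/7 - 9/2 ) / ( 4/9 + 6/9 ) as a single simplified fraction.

Numerator: 9/7 - 9/2 = -45/14
Denominator: 4/9 + 6/9 = 10/9
Divide: (-45/14) · (9/10) = -81/28

-81/28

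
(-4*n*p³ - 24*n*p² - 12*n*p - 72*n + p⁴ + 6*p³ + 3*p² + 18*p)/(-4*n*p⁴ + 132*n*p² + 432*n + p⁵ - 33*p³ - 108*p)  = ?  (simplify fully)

Factor: -4*n*p³ - 24*n*p² - 12*n*p - 72*n + p⁴ + 6*p³ + 3*p² + 18*p = (p + 6)·(p² + 3)·(-4*n + p);  -4*n*p⁴ + 132*n*p² + 432*n + p⁵ - 33*p³ - 108*p = (p - 6)·(p² + 3)·(-4*n + p)·(p + 6)
Cancel the common factors (p² + 3), (p + 6), (-4*n + p).

1/(p - 6)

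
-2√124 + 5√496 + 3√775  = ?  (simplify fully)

2√124 = 4*√31; 5√496 = 20*√31; 3√775 = 15*√31
Combine: (-4 + 20 + 15)·√31 = 31*√31

31*√31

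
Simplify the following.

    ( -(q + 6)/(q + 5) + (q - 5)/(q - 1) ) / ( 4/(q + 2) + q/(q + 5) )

Numerator: -(q + 6)/(q + 5) + (q - 5)/(q - 1) = (-5*q - 19)/(q^2 + 4*q - 5)
Denominator: 4/(q + 2) + q/(q + 5) = (q^2 + 6*q + 20)/(q^2 + 7*q + 10)
Divide: ((-5*q - 19)/(q^2 + 4*q - 5)) · ((q^2 + 7*q + 10)/(q^2 + 6*q + 20)) = (-5*q^2 - 29*q - 38)/(q^3 + 5*q^2 + 14*q - 20)

(-5*q^2 - 29*q - 38)/(q^3 + 5*q^2 + 14*q - 20)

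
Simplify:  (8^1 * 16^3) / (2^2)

8^1 = 2^3; 16^3 = 2^12; 2^2 = 2^2
Combine exponents: 2^13

2^13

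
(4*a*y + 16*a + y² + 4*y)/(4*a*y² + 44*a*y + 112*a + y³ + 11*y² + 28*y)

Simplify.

1/(y + 7)

Factor: 4*a*y + 16*a + y² + 4*y = (4*a + y)·(y + 4);  4*a*y² + 44*a*y + 112*a + y³ + 11*y² + 28*y = (4*a + y)·(y + 4)·(y + 7)
Cancel the common factors (4*a + y), (y + 4).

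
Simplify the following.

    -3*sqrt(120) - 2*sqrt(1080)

3*sqrt(120) = 6*sqrt(30); 2*sqrt(1080) = 12*sqrt(30)
Combine: (-6 - 12)·sqrt(30) = -18*sqrt(30)

-18*sqrt(30)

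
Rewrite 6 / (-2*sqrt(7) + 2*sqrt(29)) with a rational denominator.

(3*sqrt(7) + 3*sqrt(29))/22

Multiply numerator and denominator by 2*sqrt(7) + 2*sqrt(29).
Denominator becomes 88; numerator becomes 12*sqrt(7) + 12*sqrt(29).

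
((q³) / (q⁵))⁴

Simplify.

Inside the bracket: (q^-2)
Raise to the power 4: (q^-8)

q^(-8)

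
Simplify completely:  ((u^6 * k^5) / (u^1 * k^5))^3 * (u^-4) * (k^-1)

Inside the bracket: u^5
Raise to the power 3: u^15
Multiply by (u^-4) * (k^-1): add exponents.

u^11/k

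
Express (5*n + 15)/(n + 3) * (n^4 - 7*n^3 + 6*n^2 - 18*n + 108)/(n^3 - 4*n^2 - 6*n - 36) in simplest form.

Factor: 5*n + 15 = 5*(n + 3);  n^4 - 7*n^3 + 6*n^2 - 18*n + 108 = (n - 3)*(n - 6)*(n^2 + 2*n + 6);  n^3 - 4*n^2 - 6*n - 36 = (n - 6)*(n^2 + 2*n + 6)
Cancel the common factors (n^2 + 2*n + 6), (n + 3), (n - 6).

5*n - 15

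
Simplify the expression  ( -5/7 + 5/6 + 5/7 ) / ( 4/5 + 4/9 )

75/112

Numerator: -5/7 + 5/6 + 5/7 = 5/6
Denominator: 4/5 + 4/9 = 56/45
Divide: (5/6) · (45/56) = 75/112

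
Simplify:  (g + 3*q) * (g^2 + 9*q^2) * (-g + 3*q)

Pair the conjugate factors: ((3*q)+g)((3*q)-g) = -g^2 + 9*q^2, then repeat with the next factor.

-g^4 + 81*q^4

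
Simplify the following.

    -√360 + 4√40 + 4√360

26*√10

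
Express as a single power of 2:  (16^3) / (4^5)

2^2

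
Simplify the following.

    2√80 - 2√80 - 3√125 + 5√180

2√80 = 8*√5; 2√80 = 8*√5; 3√125 = 15*√5; 5√180 = 30*√5
Combine: (8 - 8 - 15 + 30)·√5 = 15*√5

15*√5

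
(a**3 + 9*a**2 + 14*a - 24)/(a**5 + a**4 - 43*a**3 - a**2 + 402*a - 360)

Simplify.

1/(a**2 - 8*a + 15)

Factor: a**3 + 9*a**2 + 14*a - 24 = (a - 1)*(a + 4)*(a + 6);  a**5 + a**4 - 43*a**3 - a**2 + 402*a - 360 = (a - 3)*(a + 4)*(a - 1)*(a - 5)*(a + 6)
Cancel the common factors (a + 4), (a - 1), (a + 6).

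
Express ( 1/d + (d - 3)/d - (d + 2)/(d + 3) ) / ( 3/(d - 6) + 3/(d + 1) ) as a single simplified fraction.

(-d³ - d² + 36*d + 36)/(6*d³ + 3*d² - 45*d)

Numerator: 1/d + (d - 3)/d - (d + 2)/(d + 3) = (-d - 6)/(d² + 3*d)
Denominator: 3/(d - 6) + 3/(d + 1) = (6*d - 15)/(d² - 5*d - 6)
Divide: ((-d - 6)/(d² + 3*d)) · ((d² - 5*d - 6)/(6*d - 15)) = (-d³ - d² + 36*d + 36)/(6*d³ + 3*d² - 45*d)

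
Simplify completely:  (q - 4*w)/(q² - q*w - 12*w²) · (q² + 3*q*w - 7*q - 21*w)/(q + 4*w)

(q - 7)/(q + 4*w)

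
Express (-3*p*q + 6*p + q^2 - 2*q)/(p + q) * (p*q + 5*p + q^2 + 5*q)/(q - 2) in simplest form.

-3*p*q - 15*p + q^2 + 5*q

Factor: -3*p*q + 6*p + q^2 - 2*q = (q - 2)*(-3*p + q);  p*q + 5*p + q^2 + 5*q = (p + q)*(q + 5)
Cancel the common factors (p + q), (q - 2).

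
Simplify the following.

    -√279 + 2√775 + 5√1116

37*√31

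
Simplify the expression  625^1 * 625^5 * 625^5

5^44

625^1 = 5^4; 625^5 = 5^20; 625^5 = 5^20
Combine exponents: 5^44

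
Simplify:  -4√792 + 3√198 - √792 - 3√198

4√792 = 24*√22; 3√198 = 9*√22; √792 = 6*√22; 3√198 = 9*√22
Combine: (-24 + 9 - 6 - 9)·√22 = -30*√22

-30*√22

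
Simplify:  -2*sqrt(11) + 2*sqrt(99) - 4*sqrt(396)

2*sqrt(11) = 2*sqrt(11); 2*sqrt(99) = 6*sqrt(11); 4*sqrt(396) = 24*sqrt(11)
Combine: (-2 + 6 - 24)·sqrt(11) = -20*sqrt(11)

-20*sqrt(11)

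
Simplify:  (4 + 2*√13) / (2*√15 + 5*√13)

(-4*√195 - 8*√15 + 20*√13 + 130)/265

Multiply numerator and denominator by -2*√15 + 5*√13.
Denominator becomes 265; numerator becomes -4*√195 - 8*√15 + 20*√13 + 130.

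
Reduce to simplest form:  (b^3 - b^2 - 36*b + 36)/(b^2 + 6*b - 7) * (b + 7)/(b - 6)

b + 6

Factor: b^3 - b^2 - 36*b + 36 = (b - 6)*(b + 6)*(b - 1);  b^2 + 6*b - 7 = (b + 7)*(b - 1)
Cancel the common factors (b + 7), (b - 1), (b - 6).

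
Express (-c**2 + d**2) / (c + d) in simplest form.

Factor d**2 - c**2 and cancel (c + d).

-c + d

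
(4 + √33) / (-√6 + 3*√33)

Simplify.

(4*√6 + 3*√22 + 12*√33 + 99)/291

Multiply numerator and denominator by √6 + 3*√33.
Denominator becomes 291; numerator becomes 4*√6 + 3*√22 + 12*√33 + 99.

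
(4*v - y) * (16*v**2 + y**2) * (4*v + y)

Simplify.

Telescope via difference of squares: ((4*v)+y)((4*v)-y) = 16*v**2 - y**2, then repeat with the next factor.

256*v**4 - y**4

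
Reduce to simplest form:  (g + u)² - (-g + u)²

4*g*u

Only the odd-power cross terms survive.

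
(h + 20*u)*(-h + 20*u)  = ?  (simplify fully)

-h**2 + 400*u**2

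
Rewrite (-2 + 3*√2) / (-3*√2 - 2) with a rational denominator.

-(-3*√2 + 2)²/14

Multiply numerator and denominator by -2 + 3*√2.
Denominator becomes -14; numerator becomes -12*√2 + 22.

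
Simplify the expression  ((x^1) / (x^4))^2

x^(-6)

Inside the bracket: (x^-3)
Raise to the power 2: (x^-6)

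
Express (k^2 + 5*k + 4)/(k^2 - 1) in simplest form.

Factor: k^2 + 5*k + 4 = (k + 4)*(k + 1);  k^2 - 1 = (k + 1)*(k - 1)
Cancel the common factor (k + 1).

(k + 4)/(k - 1)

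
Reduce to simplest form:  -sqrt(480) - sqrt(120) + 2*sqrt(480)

2*sqrt(30)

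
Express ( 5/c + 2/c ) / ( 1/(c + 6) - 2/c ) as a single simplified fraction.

(-7*c - 42)/(c + 12)

Numerator: 5/c + 2/c = 7/c
Denominator: 1/(c + 6) - 2/c = (-c - 12)/(c^2 + 6*c)
Divide: (7/c) · ((c^2 + 6*c)/(-c - 12)) = (-7*c - 42)/(c + 12)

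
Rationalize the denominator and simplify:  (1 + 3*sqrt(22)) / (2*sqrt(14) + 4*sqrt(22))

Multiply numerator and denominator by -2*sqrt(14) + 4*sqrt(22).
Denominator becomes 296; numerator becomes -12*sqrt(77) - 2*sqrt(14) + 4*sqrt(22) + 264.

(-6*sqrt(77) - sqrt(14) + 2*sqrt(22) + 132)/148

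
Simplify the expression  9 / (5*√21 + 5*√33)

Multiply numerator and denominator by -5*√33 + 5*√21.
Denominator becomes -300; numerator becomes -45*√33 + 45*√21.

(-3*√21 + 3*√33)/20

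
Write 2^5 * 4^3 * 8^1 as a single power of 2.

2^5 = 2^5; 4^3 = 2^6; 8^1 = 2^3
Combine exponents: 2^14

2^14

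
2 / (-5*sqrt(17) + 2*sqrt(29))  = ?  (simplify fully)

(-10*sqrt(17) - 4*sqrt(29))/309

Multiply numerator and denominator by 2*sqrt(29) + 5*sqrt(17).
Denominator becomes -309; numerator becomes 4*sqrt(29) + 10*sqrt(17).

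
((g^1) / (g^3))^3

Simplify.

g^(-6)

Inside the bracket: (g^-2)
Raise to the power 3: (g^-6)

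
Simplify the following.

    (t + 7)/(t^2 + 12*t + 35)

Factor: t^2 + 12*t + 35 = (t + 7)*(t + 5)
Cancel the common factor (t + 7).

1/(t + 5)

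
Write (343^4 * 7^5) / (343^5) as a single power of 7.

7^2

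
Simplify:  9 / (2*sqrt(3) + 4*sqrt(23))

Multiply numerator and denominator by -4*sqrt(23) + 2*sqrt(3).
Denominator becomes -356; numerator becomes -36*sqrt(23) + 18*sqrt(3).

(-9*sqrt(3) + 18*sqrt(23))/178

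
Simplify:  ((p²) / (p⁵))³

p^(-9)

Inside the bracket: (p^-3)
Raise to the power 3: (p^-9)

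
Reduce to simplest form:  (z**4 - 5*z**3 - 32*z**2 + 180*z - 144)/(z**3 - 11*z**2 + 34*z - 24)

Factor: z**4 - 5*z**3 - 32*z**2 + 180*z - 144 = (z - 6)*(z + 6)*(z - 1)*(z - 4);  z**3 - 11*z**2 + 34*z - 24 = (z - 4)*(z - 6)*(z - 1)
Cancel the common factors (z - 1), (z - 6), (z - 4).

z + 6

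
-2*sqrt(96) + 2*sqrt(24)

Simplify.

2*sqrt(96) = 8*sqrt(6); 2*sqrt(24) = 4*sqrt(6)
Combine: (-8 + 4)·sqrt(6) = -4*sqrt(6)

-4*sqrt(6)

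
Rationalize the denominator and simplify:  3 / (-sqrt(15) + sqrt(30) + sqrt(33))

(-8*sqrt(15) + 2*sqrt(33) + 3*sqrt(30) + 5*sqrt(66))/92

Group as (sqrt(30) + sqrt(33)) - sqrt(15); multiply by (sqrt(30) + sqrt(33)) + sqrt(15), then rationalise the remaining surd.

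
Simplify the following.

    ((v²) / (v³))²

v^(-2)

Inside the bracket: (v^-1)
Raise to the power 2: (v^-2)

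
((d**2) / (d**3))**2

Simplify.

d**(-2)

Inside the bracket: (d**-1)
Raise to the power 2: (d**-2)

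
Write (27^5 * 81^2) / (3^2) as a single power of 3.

27^5 = 3^15; 81^2 = 3^8; 3^2 = 3^2
Combine exponents: 3^21

3^21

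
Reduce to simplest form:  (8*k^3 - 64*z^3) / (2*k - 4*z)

(2*k)^3 - (4*z)^3 = (2*k - 4*z)(4*k^2 + 8*k*z + 16*z^2).

4*k^2 + 8*k*z + 16*z^2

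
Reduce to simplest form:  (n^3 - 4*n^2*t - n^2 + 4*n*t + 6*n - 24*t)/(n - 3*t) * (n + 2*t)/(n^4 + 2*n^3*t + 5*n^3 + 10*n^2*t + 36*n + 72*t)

(-n + 4*t)/(-n^2 + 3*n*t - 6*n + 18*t)

Factor: n^3 - 4*n^2*t - n^2 + 4*n*t + 6*n - 24*t = (n^2 - n + 6)*(n - 4*t);  n^4 + 2*n^3*t + 5*n^3 + 10*n^2*t + 36*n + 72*t = (n^2 - n + 6)*(n + 2*t)*(n + 6)
Cancel the common factors (n^2 - n + 6), (n + 2*t).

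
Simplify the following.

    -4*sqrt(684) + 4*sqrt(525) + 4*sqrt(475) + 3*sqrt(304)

8*sqrt(19) + 20*sqrt(21)

4*sqrt(684) = 24*sqrt(19); 4*sqrt(525) = 20*sqrt(21); 4*sqrt(475) = 20*sqrt(19); 3*sqrt(304) = 12*sqrt(19)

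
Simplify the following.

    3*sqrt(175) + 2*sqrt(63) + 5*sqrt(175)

3*sqrt(175) = 15*sqrt(7); 2*sqrt(63) = 6*sqrt(7); 5*sqrt(175) = 25*sqrt(7)
Combine: (15 + 6 + 25)·sqrt(7) = 46*sqrt(7)

46*sqrt(7)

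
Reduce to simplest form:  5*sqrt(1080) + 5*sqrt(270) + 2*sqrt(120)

49*sqrt(30)

5*sqrt(1080) = 30*sqrt(30); 5*sqrt(270) = 15*sqrt(30); 2*sqrt(120) = 4*sqrt(30)
Combine: (30 + 15 + 4)·sqrt(30) = 49*sqrt(30)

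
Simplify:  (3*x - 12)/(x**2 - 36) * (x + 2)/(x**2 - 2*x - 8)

3/(x**2 - 36)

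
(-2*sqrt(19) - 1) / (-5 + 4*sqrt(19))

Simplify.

(-157 - 14*sqrt(19))/279

Multiply numerator and denominator by -4*sqrt(19) - 5.
Denominator becomes -279; numerator becomes 14*sqrt(19) + 157.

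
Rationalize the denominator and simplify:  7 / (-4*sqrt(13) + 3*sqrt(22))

Multiply numerator and denominator by 3*sqrt(22) + 4*sqrt(13).
Denominator becomes -10; numerator becomes 21*sqrt(22) + 28*sqrt(13).

(-28*sqrt(13) - 21*sqrt(22))/10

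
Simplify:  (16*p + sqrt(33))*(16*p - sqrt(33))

(16*p)**2 - (sqrt(33))**2 = 256*p**2 - 33.

256*p**2 - 33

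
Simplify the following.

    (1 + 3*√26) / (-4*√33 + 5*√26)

Multiply numerator and denominator by 4*√33 + 5*√26.
Denominator becomes 122; numerator becomes 4*√33 + 5*√26 + 12*√858 + 390.

(4*√33 + 5*√26 + 12*√858 + 390)/122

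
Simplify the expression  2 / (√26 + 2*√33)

(-√26 + 2*√33)/53

Multiply numerator and denominator by -2*√33 + √26.
Denominator becomes -106; numerator becomes -4*√33 + 2*√26.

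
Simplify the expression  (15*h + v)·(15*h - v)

225*h² - v²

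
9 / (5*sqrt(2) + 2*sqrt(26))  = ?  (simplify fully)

Multiply numerator and denominator by -2*sqrt(26) + 5*sqrt(2).
Denominator becomes -54; numerator becomes -18*sqrt(26) + 45*sqrt(2).

(-5*sqrt(2) + 2*sqrt(26))/6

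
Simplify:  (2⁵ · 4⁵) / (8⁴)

2⁵ = 2^5; 4⁵ = 2^10; 8⁴ = 2^12
Combine exponents: 2^3

2^3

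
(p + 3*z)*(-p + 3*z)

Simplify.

Difference of squares with P = 3*z, Q = p.

-p**2 + 9*z**2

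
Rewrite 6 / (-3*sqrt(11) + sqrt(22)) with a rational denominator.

Multiply numerator and denominator by sqrt(22) + 3*sqrt(11).
Denominator becomes -77; numerator becomes 6*sqrt(22) + 18*sqrt(11).

(-18*sqrt(11) - 6*sqrt(22))/77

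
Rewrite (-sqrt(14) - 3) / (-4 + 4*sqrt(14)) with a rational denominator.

(-17 - 4*sqrt(14))/52

Multiply numerator and denominator by -4*sqrt(14) - 4.
Denominator becomes -208; numerator becomes 16*sqrt(14) + 68.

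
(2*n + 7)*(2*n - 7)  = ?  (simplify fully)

Product of conjugates: (P+Q)(P-Q) = P**2 - Q**2.

4*n**2 - 49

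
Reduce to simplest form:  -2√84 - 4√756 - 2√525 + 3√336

2√84 = 4*√21; 4√756 = 24*√21; 2√525 = 10*√21; 3√336 = 12*√21
Combine: (-4 - 24 - 10 + 12)·√21 = -26*√21

-26*√21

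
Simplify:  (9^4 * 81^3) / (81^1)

3^16

9^4 = 3^8; 81^3 = 3^12; 81^1 = 3^4
Combine exponents: 3^16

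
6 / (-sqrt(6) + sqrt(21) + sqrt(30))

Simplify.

Group as (sqrt(21) + sqrt(30)) - sqrt(6); multiply by (sqrt(21) + sqrt(30)) + sqrt(6), then rationalise the remaining surd.

(-30*sqrt(6) - 2*sqrt(30) + 10*sqrt(21) + 8*sqrt(105))/55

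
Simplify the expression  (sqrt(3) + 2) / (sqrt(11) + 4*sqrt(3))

Multiply numerator and denominator by -sqrt(11) + 4*sqrt(3).
Denominator becomes 37; numerator becomes -2*sqrt(11) - sqrt(33) + 12 + 8*sqrt(3).

(-2*sqrt(11) - sqrt(33) + 12 + 8*sqrt(3))/37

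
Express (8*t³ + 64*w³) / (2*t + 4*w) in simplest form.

Factor as (a+b)(a^2-ab+b^2) with a=(2*t), b=(4*w).

4*t² - 8*t*w + 16*w²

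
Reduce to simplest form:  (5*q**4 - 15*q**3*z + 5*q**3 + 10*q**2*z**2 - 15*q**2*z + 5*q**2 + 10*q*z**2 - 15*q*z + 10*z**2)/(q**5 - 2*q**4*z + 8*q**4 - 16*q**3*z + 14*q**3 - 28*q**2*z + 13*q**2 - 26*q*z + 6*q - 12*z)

(5*q - 5*z)/(q**2 + 7*q + 6)

Factor: 5*q**4 - 15*q**3*z + 5*q**3 + 10*q**2*z**2 - 15*q**2*z + 5*q**2 + 10*q*z**2 - 15*q*z + 10*z**2 = 5*(q - 2*z)*(q**2 + q + 1)*(q - z);  q**5 - 2*q**4*z + 8*q**4 - 16*q**3*z + 14*q**3 - 28*q**2*z + 13*q**2 - 26*q*z + 6*q - 12*z = (q - 2*z)*(q**2 + q + 1)*(q + 1)*(q + 6)
Cancel the common factors (q**2 + q + 1), (q - 2*z).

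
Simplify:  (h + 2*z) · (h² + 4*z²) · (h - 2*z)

Pair the conjugate factors: (h+(2*z))(h-(2*z)) = h² - 4*z², then repeat with the next factor.

h⁴ - 16*z⁴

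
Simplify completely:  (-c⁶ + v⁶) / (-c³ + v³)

Factor v^6 - c^6 and cancel (-c³ + v³).

c³ + v³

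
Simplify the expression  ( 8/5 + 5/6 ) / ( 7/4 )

Numerator: 8/5 + 5/6 = 73/30
Denominator: 7/4 = 7/4
Divide: (73/30) · (4/7) = 146/105

146/105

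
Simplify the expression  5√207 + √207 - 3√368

5√207 = 15*√23; √207 = 3*√23; 3√368 = 12*√23
Combine: (15 + 3 - 12)·√23 = 6*√23

6*√23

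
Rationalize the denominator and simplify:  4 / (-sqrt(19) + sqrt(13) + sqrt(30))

(-12*sqrt(19) + sqrt(30) + 18*sqrt(13) + sqrt(7410))/123

Group as (sqrt(13) + sqrt(30)) - sqrt(19); multiply by (sqrt(13) + sqrt(30)) + sqrt(19), then rationalise the remaining surd.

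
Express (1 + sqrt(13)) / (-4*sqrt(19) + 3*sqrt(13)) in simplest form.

Multiply numerator and denominator by 3*sqrt(13) + 4*sqrt(19).
Denominator becomes -187; numerator becomes 3*sqrt(13) + 4*sqrt(19) + 39 + 4*sqrt(247).

(-4*sqrt(247) - 39 - 4*sqrt(19) - 3*sqrt(13))/187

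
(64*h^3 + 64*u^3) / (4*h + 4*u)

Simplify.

Factor as (a+b)(a^2-ab+b^2) with a=(4*u), b=(4*h).

16*h^2 - 16*h*u + 16*u^2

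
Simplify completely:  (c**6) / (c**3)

c**3

Quotient: c**3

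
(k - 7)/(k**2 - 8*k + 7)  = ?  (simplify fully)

Factor: k**2 - 8*k + 7 = (k - 7)*(k - 1)
Cancel the common factor (k - 7).

1/(k - 1)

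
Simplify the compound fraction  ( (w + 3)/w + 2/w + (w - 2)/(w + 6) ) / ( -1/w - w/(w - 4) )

Numerator: (w + 3)/w + 2/w + (w - 2)/(w + 6) = (2*w² + 9*w + 30)/(w² + 6*w)
Denominator: -1/w - w/(w - 4) = (-w² - w + 4)/(w² - 4*w)
Divide: ((2*w² + 9*w + 30)/(w² + 6*w)) · ((w² - 4*w)/(-w² - w + 4)) = (-2*w³ - w² + 6*w + 120)/(w³ + 7*w² + 2*w - 24)

(-2*w³ - w² + 6*w + 120)/(w³ + 7*w² + 2*w - 24)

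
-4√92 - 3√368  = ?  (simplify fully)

4√92 = 8*√23; 3√368 = 12*√23
Combine: (-8 - 12)·√23 = -20*√23

-20*√23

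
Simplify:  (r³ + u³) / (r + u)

Factor as (a+b)(a^2-ab+b^2) with a=u, b=r.

r² - r*u + u²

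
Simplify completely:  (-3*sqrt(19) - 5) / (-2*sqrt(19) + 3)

Multiply numerator and denominator by 3 + 2*sqrt(19).
Denominator becomes -67; numerator becomes -129 - 19*sqrt(19).

(19*sqrt(19) + 129)/67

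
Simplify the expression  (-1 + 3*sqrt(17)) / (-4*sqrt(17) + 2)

(-101 - sqrt(17))/134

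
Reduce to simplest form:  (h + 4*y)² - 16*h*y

After expansion: h² - 8*h*y + 16*y² — a perfect-square trinomial.

(h - 4*y)²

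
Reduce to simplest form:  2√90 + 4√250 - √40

24*√10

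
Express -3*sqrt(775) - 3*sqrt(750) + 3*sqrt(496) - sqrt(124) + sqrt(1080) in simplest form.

-9*sqrt(30) - 5*sqrt(31)

3*sqrt(775) = 15*sqrt(31); 3*sqrt(750) = 15*sqrt(30); 3*sqrt(496) = 12*sqrt(31); sqrt(124) = 2*sqrt(31); sqrt(1080) = 6*sqrt(30)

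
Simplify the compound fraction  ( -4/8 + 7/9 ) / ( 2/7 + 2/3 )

Numerator: -4/8 + 7/9 = 5/18
Denominator: 2/7 + 2/3 = 20/21
Divide: (5/18) · (21/20) = 7/24

7/24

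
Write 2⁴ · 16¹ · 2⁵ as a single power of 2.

2^13

2⁴ = 2^4; 16¹ = 2^4; 2⁵ = 2^5
Combine exponents: 2^13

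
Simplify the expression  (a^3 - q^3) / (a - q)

a^2 + a*q + q^2

a^3 - q^3 = (a - q)(a^2 + a*q + q^2).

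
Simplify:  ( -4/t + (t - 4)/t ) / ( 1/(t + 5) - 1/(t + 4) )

Numerator: -4/t + (t - 4)/t = (t - 8)/t
Denominator: 1/(t + 5) - 1/(t + 4) = -1/(t**2 + 9*t + 20)
Divide: ((t - 8)/t) · (-t**2 - 9*t - 20) = (-t**3 - t**2 + 52*t + 160)/t

(-t**3 - t**2 + 52*t + 160)/t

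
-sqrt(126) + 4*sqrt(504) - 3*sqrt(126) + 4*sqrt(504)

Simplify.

36*sqrt(14)

sqrt(126) = 3*sqrt(14); 4*sqrt(504) = 24*sqrt(14); 3*sqrt(126) = 9*sqrt(14); 4*sqrt(504) = 24*sqrt(14)
Combine: (-3 + 24 - 9 + 24)·sqrt(14) = 36*sqrt(14)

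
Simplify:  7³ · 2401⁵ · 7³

7³ = 7^3; 2401⁵ = 7^20; 7³ = 7^3
Combine exponents: 7^26

7^26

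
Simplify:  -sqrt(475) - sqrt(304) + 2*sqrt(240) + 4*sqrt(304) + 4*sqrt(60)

7*sqrt(19) + 16*sqrt(15)

sqrt(475) = 5*sqrt(19); sqrt(304) = 4*sqrt(19); 2*sqrt(240) = 8*sqrt(15); 4*sqrt(304) = 16*sqrt(19); 4*sqrt(60) = 8*sqrt(15)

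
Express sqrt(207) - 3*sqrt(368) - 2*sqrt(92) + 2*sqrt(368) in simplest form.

-5*sqrt(23)

sqrt(207) = 3*sqrt(23); 3*sqrt(368) = 12*sqrt(23); 2*sqrt(92) = 4*sqrt(23); 2*sqrt(368) = 8*sqrt(23)
Combine: (3 - 12 - 4 + 8)·sqrt(23) = -5*sqrt(23)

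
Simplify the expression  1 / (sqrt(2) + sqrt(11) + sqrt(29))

Group as (sqrt(11) + sqrt(29)) + sqrt(2); multiply by (sqrt(11) + sqrt(29)) - sqrt(2), then rationalise the remaining surd.

(-10*sqrt(11) - 19*sqrt(2) + sqrt(638) + 8*sqrt(29))/84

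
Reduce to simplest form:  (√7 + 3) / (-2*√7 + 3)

Multiply numerator and denominator by 3 + 2*√7.
Denominator becomes -19; numerator becomes 23 + 9*√7.

(-9*√7 - 23)/19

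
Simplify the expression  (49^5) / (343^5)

49^5 = 7^10; 343^5 = 7^15
Combine exponents: 7^(-5)

7^(-5)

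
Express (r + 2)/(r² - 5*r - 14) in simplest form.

Factor: r² - 5*r - 14 = (r - 7)·(r + 2)
Cancel the common factor (r + 2).

1/(r - 7)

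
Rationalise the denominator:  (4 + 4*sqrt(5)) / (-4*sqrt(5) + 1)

(-84 - 20*sqrt(5))/79

Multiply numerator and denominator by 1 + 4*sqrt(5).
Denominator becomes -79; numerator becomes 20*sqrt(5) + 84.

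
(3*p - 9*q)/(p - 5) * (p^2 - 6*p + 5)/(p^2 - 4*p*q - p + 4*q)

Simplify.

(3*p - 9*q)/(p - 4*q)

Factor: 3*p - 9*q = 3*(p - 3*q);  p^2 - 6*p + 5 = (p - 1)*(p - 5);  p^2 - 4*p*q - p + 4*q = (p - 4*q)*(p - 1)
Cancel the common factors (p - 1), (p - 5).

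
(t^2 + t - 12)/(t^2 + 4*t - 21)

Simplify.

Factor: t^2 + t - 12 = (t - 3)*(t + 4);  t^2 + 4*t - 21 = (t - 3)*(t + 7)
Cancel the common factor (t - 3).

(t + 4)/(t + 7)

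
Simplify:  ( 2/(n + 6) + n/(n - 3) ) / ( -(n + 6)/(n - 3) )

Numerator: 2/(n + 6) + n/(n - 3) = (n² + 8*n - 6)/(n² + 3*n - 18)
Denominator: -(n + 6)/(n - 3) = (-n - 6)/(n - 3)
Divide: ((n² + 8*n - 6)/(n² + 3*n - 18)) · ((n - 3)/(-n - 6)) = (-n² - 8*n + 6)/(n² + 12*n + 36)

(-n² - 8*n + 6)/(n² + 12*n + 36)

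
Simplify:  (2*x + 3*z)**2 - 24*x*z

Expand the square and combine the 24*x*z term.

(2*x - 3*z)**2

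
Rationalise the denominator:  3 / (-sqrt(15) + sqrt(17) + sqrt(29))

(-31*sqrt(15) + 3*sqrt(29) + 27*sqrt(17) + 2*sqrt(7395))/337

Group as (sqrt(17) + sqrt(29)) - sqrt(15); multiply by (sqrt(17) + sqrt(29)) + sqrt(15), then rationalise the remaining surd.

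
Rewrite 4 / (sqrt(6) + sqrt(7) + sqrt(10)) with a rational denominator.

(-16*sqrt(105) + 12*sqrt(10) + 36*sqrt(7) + 44*sqrt(6))/159

Group as (sqrt(7) + sqrt(10)) + sqrt(6); multiply by (sqrt(7) + sqrt(10)) - sqrt(6), then rationalise the remaining surd.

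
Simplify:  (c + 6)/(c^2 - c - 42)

Factor: c^2 - c - 42 = (c + 6)*(c - 7)
Cancel the common factor (c + 6).

1/(c - 7)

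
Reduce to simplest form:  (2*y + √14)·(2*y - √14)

4*y² - 14

Difference of squares with P = 2*y, Q = √14.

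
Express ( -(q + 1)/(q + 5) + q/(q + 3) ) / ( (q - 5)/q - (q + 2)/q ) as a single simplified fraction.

(-q^2 + 3*q)/(7*q^2 + 56*q + 105)

Numerator: -(q + 1)/(q + 5) + q/(q + 3) = (q - 3)/(q^2 + 8*q + 15)
Denominator: (q - 5)/q - (q + 2)/q = -7/q
Divide: ((q - 3)/(q^2 + 8*q + 15)) · (-q/7) = (-q^2 + 3*q)/(7*q^2 + 56*q + 105)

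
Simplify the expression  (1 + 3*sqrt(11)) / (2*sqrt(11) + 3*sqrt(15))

(-66 - 2*sqrt(11) + 3*sqrt(15) + 9*sqrt(165))/91

Multiply numerator and denominator by -3*sqrt(15) + 2*sqrt(11).
Denominator becomes -91; numerator becomes -9*sqrt(165) - 3*sqrt(15) + 2*sqrt(11) + 66.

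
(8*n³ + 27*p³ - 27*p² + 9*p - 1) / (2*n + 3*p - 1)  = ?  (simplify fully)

4*n² - 6*n*p + 2*n + 9*p² - 6*p + 1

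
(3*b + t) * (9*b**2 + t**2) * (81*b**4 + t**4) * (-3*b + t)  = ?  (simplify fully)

-6561*b**8 + t**8

(t+(3*b))(t-(3*b)) = -9*b**2 + t**2; continue pairing.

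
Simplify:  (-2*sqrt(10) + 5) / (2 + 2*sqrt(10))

Multiply numerator and denominator by -2*sqrt(10) + 2.
Denominator becomes -36; numerator becomes -14*sqrt(10) + 50.

(-25 + 7*sqrt(10))/18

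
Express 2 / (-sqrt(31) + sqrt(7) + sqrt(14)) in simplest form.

(5*sqrt(31) + 12*sqrt(14) + 19*sqrt(7) + 7*sqrt(62))/73

Group as (sqrt(7) + sqrt(14)) - sqrt(31); multiply by (sqrt(7) + sqrt(14)) + sqrt(31), then rationalise the remaining surd.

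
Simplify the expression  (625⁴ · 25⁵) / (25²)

625⁴ = 5^16; 25⁵ = 5^10; 25² = 5^4
Combine exponents: 5^22

5^22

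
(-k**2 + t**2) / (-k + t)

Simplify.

Factor t**2 - k**2 and cancel (-k + t).

k + t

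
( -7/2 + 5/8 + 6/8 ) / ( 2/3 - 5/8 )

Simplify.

-51

Numerator: -7/2 + 5/8 + 6/8 = -17/8
Denominator: 2/3 - 5/8 = 1/24
Divide: (-17/8) · (24) = -51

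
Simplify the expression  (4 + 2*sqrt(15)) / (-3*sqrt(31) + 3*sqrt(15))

Multiply numerator and denominator by 3*sqrt(15) + 3*sqrt(31).
Denominator becomes -144; numerator becomes 12*sqrt(15) + 12*sqrt(31) + 90 + 6*sqrt(465).

(-sqrt(465) - 15 - 2*sqrt(31) - 2*sqrt(15))/24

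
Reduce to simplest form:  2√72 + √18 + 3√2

2√72 = 12*√2; √18 = 3*√2; 3√2 = 3*√2
Combine: (12 + 3 + 3)·√2 = 18*√2

18*√2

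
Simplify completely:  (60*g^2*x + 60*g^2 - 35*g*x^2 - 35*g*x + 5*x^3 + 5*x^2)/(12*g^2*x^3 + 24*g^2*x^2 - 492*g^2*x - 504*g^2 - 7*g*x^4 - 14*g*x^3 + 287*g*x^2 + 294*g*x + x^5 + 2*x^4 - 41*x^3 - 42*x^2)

5/(x^2 + x - 42)

Factor: 60*g^2*x + 60*g^2 - 35*g*x^2 - 35*g*x + 5*x^3 + 5*x^2 = 5*(-3*g + x)*(x + 1)*(-4*g + x);  12*g^2*x^3 + 24*g^2*x^2 - 492*g^2*x - 504*g^2 - 7*g*x^4 - 14*g*x^3 + 287*g*x^2 + 294*g*x + x^5 + 2*x^4 - 41*x^3 - 42*x^2 = (-4*g + x)*(x + 1)*(x - 6)*(-3*g + x)*(x + 7)
Cancel the common factors (x + 1), (-4*g + x), (-3*g + x).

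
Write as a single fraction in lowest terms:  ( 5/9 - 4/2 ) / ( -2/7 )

91/18

Numerator: 5/9 - 4/2 = -13/9
Denominator: -2/7 = -2/7
Divide: (-13/9) · (-7/2) = 91/18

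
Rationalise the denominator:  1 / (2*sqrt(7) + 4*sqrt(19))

Multiply numerator and denominator by -4*sqrt(19) + 2*sqrt(7).
Denominator becomes -276; numerator becomes -4*sqrt(19) + 2*sqrt(7).

(-sqrt(7) + 2*sqrt(19))/138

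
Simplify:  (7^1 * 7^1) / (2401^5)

7^1 = 7^1; 7^1 = 7^1; 2401^5 = 7^20
Combine exponents: 7^(-18)

7^(-18)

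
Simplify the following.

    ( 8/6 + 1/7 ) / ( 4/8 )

62/21

Numerator: 8/6 + 1/7 = 31/21
Denominator: 4/8 = 1/2
Divide: (31/21) · (2) = 62/21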